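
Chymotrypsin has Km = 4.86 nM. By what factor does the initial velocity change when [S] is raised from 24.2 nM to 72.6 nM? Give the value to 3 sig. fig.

The fractional saturations are [S]/(Km+[S]) = 24.2/29.06 = 0.8328 and 72.6/77.46 = 0.9373.
v₂/v₁ is just their ratio: 0.9373/0.8328 = 1.13.

1.13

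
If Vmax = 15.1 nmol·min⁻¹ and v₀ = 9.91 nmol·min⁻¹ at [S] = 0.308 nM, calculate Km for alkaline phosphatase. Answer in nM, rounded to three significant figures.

v/Vmax = 9.91/15.1 = 0.6563 = [S]/(Km+[S]).
So Km + [S] = [S]/0.6563 = 0.4693 nM, giving Km = 0.4693 − 0.308 = 0.161 nM.

0.161 nM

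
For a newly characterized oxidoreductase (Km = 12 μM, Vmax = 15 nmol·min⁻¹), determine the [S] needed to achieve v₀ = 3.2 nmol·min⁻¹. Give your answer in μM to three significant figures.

3.25 μM

Rearranging v = Vmax[S]/(Km+[S]) gives [S] = Km·v/(Vmax − v).
[S] = 12 × 3.2 / (15 − 3.2) = 38.40/11.80 = 3.25 μM.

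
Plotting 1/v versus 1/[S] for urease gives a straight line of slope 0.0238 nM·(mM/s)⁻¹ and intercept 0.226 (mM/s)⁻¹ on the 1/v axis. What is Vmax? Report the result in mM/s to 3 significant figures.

4.42 mM/s

The y-intercept of a Lineweaver–Burk plot equals 1/Vmax, so Vmax = 1/0.226 = 4.42 mM/s.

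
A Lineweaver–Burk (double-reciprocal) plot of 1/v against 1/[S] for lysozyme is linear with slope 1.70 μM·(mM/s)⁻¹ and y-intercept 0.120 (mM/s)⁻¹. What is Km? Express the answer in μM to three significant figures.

y-intercept = 1/Vmax ⇒ Vmax = 8.33 mM/s; slope = Km/Vmax ⇒ Km = slope × Vmax.
Km = 1.70 × 8.33 = 14.2 μM.

14.2 μM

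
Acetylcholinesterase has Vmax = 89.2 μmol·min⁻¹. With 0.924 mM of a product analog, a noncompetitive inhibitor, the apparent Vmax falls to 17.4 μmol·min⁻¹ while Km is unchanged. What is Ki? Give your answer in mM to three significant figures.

0.224 mM

Noncompetitive: Vmax,app = Vmax/α with α = 1 + [I]/Ki.
α = Vmax/Vmax,app = 89.2/17.4 = 5.126.
Ki = [I]/(α − 1) = 0.924/4.126 = 0.224 mM.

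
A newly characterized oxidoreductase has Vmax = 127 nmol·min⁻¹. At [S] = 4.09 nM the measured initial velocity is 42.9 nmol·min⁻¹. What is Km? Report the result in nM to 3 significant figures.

From v = Vmax[S]/(Km+[S]), Km = [S](Vmax − v)/v.
Km = 4.09 × (127 − 42.9) / 42.9 = 344.0/42.9 = 8.02 nM.

8.02 nM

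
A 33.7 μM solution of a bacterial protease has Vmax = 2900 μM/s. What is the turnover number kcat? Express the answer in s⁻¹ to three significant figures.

86.1 s⁻¹

kcat = Vmax/[E]total = 2900 μM/s / 33.7 μM = 86.1 s⁻¹.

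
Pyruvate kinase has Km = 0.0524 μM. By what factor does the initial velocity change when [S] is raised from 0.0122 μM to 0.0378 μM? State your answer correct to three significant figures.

Since Vmax cancels, v₂/v₁ = [S]₂(Km+[S]₁) / [S]₁(Km+[S]₂).
= 0.0378×(0.0524+0.0122) / (0.0122×(0.0524+0.0378)) = 0.002442/0.001100 = 2.22.

2.22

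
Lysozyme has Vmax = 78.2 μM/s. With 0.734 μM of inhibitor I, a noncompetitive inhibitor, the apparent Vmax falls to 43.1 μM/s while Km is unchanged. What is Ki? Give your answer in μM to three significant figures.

0.901 μM

Noncompetitive: Vmax,app = Vmax/α with α = 1 + [I]/Ki.
α = Vmax/Vmax,app = 78.2/43.1 = 1.814.
Since α = 1 + [I]/Ki, [I]/Ki = 1.814 − 1 = 0.8144 and Ki = 0.734/0.8144 = 0.901 μM.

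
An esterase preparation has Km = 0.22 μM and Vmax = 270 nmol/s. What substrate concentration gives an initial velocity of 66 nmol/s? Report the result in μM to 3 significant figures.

0.0712 μM

Rearranging v = Vmax[S]/(Km+[S]) gives [S] = Km·v/(Vmax − v).
[S] = 0.22 × 66 / (270 − 66) = 14.52/204.0 = 0.0712 μM.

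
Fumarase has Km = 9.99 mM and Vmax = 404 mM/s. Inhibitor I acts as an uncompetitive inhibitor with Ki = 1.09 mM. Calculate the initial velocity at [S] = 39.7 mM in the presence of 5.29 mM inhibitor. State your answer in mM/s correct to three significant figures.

66.2 mM/s

α = 1 + [I]/Ki = 1 + 5.29/1.09 = 5.853.
For an uncompetitive inhibitor, both parameters are divided by α, giving Vmax/α and Km/α: Km,app = 1.71 mM, Vmax,app = 69.0 mM/s.
v = Vmax,app·[S]/(Km,app + [S]) = 69.0 × 39.7/(1.71 + 39.7) = 66.2 mM/s.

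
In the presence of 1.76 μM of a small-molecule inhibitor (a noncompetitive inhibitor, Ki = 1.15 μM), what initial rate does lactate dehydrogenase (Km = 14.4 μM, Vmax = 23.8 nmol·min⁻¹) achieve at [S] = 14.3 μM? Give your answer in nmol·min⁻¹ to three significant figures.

4.69 nmol·min⁻¹

α = 1 + [I]/Ki = 1 + 1.76/1.15 = 2.530.
For a noncompetitive inhibitor, Vmax is reduced to Vmax/α while Km is unchanged: Km,app = 14.4 μM, Vmax,app = 9.41 nmol·min⁻¹.
v = Vmax,app·[S]/(Km,app + [S]) = 9.41 × 14.3/(14.4 + 14.3) = 4.69 nmol·min⁻¹.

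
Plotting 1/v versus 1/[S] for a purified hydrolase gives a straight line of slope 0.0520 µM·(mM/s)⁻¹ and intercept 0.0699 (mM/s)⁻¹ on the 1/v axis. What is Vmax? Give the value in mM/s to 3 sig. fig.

The y-intercept of a Lineweaver–Burk plot equals 1/Vmax, so Vmax = 1/0.0699 = 14.3 mM/s.

14.3 mM/s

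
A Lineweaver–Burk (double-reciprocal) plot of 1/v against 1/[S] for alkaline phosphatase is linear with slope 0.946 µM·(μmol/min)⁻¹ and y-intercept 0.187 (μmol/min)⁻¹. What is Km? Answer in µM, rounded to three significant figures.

y-intercept = 1/Vmax ⇒ Vmax = 5.35 μmol/min; slope = Km/Vmax ⇒ Km = slope × Vmax.
Km = 0.946 × 5.35 = 5.06 µM.

5.06 µM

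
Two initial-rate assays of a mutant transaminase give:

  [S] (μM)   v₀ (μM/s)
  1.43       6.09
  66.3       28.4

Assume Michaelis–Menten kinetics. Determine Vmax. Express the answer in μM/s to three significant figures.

30.9 μM/s

In reciprocal form, 1/v = (Km/Vmax)·(1/[S]) + 1/Vmax. The two points give (1/[S], 1/v) = (0.6993, 0.1642) and (0.01508, 0.03521).
Slope = (0.1642 − 0.03521)/(0.6993 − 0.01508) = 0.1885; intercept = 0.1642 − 0.1885×0.6993 = 0.03237.
Vmax = 1/intercept = 30.9 μM/s; Km = slope × Vmax = 0.1885 × 30.9 = 5.82 μM.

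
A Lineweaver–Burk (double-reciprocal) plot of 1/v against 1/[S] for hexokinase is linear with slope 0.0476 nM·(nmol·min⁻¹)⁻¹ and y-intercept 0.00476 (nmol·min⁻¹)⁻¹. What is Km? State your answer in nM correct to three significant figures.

10.0 nM

y-intercept = 1/Vmax ⇒ Vmax = 210 nmol·min⁻¹; slope = Km/Vmax ⇒ Km = slope × Vmax.
Km = 0.0476 × 210 = 10.0 nM.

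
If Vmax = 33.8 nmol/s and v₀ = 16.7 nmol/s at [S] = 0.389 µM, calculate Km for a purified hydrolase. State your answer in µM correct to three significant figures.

v/Vmax = 16.7/33.8 = 0.4941 = [S]/(Km+[S]).
So Km + [S] = [S]/0.4941 = 0.7873 µM, giving Km = 0.7873 − 0.389 = 0.398 µM.

0.398 µM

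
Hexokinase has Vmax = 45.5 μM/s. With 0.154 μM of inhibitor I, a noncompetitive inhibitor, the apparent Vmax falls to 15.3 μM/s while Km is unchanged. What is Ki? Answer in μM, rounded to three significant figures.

Noncompetitive: Vmax,app = Vmax/α with α = 1 + [I]/Ki.
α = Vmax/Vmax,app = 45.5/15.3 = 2.974.
Since α = 1 + [I]/Ki, [I]/Ki = 2.974 − 1 = 1.974 and Ki = 0.154/1.974 = 0.0780 μM.

0.0780 μM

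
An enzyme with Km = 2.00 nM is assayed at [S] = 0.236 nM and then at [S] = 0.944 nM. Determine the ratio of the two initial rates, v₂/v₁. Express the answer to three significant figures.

The fractional saturations are [S]/(Km+[S]) = 0.236/2.236 = 0.1055 and 0.944/2.944 = 0.3207.
v₂/v₁ is just their ratio: 0.3207/0.1055 = 3.04.

3.04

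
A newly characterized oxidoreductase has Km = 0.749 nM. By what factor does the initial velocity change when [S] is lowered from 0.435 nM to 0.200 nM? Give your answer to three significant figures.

0.574

Since Vmax cancels, v₂/v₁ = [S]₂(Km+[S]₁) / [S]₁(Km+[S]₂).
= 0.200×(0.749+0.435) / (0.435×(0.749+0.200)) = 0.2368/0.4128 = 0.574.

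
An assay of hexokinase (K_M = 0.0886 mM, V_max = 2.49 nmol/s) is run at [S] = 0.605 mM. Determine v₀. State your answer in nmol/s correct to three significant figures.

[S]/(Km+[S]) = 0.605/0.6936 = 0.8723, the fractional saturation.
v = 0.8723 × Vmax = 0.8723 × 2.49 = 2.17 nmol/s.

2.17 nmol/s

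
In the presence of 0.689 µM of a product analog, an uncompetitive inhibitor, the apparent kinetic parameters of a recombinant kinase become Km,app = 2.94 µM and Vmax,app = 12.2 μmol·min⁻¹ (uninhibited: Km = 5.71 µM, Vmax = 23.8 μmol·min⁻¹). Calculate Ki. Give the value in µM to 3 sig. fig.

Uncompetitive: Vmax,app = Vmax/α (and Km,app = Km/α) with α = 1 + [I]/Ki.
α = Vmax/Vmax,app = 23.8/12.2 = 1.951.
Since α = 1 + [I]/Ki, [I]/Ki = 1.951 − 1 = 0.9508 and Ki = 0.689/0.9508 = 0.725 µM.

0.725 µM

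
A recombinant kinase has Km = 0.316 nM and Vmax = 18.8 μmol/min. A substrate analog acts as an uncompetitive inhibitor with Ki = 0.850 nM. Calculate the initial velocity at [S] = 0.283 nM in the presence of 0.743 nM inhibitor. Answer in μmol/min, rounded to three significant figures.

α = 1 + [I]/Ki = 1 + 0.743/0.850 = 1.874.
For an uncompetitive inhibitor, both parameters are divided by α, giving Vmax/α and Km/α: Km,app = 0.169 nM, Vmax,app = 10.0 μmol/min.
v = Vmax,app·[S]/(Km,app + [S]) = 10.0 × 0.283/(0.169 + 0.283) = 6.29 μmol/min.

6.29 μmol/min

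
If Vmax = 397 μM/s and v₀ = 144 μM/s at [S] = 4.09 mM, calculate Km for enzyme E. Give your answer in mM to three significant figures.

7.19 mM

v/Vmax = 144/397 = 0.3627 = [S]/(Km+[S]).
So Km + [S] = [S]/0.3627 = 11.28 mM, giving Km = 11.28 − 4.09 = 7.19 mM.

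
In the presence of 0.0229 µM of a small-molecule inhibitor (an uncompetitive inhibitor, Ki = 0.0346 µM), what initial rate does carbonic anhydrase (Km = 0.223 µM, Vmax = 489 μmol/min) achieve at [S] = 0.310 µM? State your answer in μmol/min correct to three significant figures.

α = 1 + [I]/Ki = 1 + 0.0229/0.0346 = 1.662.
For an uncompetitive inhibitor, both parameters are divided by α, giving Vmax/α and Km/α: Km,app = 0.134 µM, Vmax,app = 294 μmol/min.
v = Vmax,app·[S]/(Km,app + [S]) = 294 × 0.310/(0.134 + 0.310) = 205 μmol/min.

205 μmol/min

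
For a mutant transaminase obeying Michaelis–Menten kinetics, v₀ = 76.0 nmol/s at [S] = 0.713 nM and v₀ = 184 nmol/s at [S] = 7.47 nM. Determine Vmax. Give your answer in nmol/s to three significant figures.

In reciprocal form, 1/v = (Km/Vmax)·(1/[S]) + 1/Vmax. The two points give (1/[S], 1/v) = (1.403, 0.01316) and (0.1339, 0.005435).
Slope = (0.01316 − 0.005435)/(1.403 − 0.1339) = 0.006088; intercept = 0.01316 − 0.006088×1.403 = 0.004620.
Vmax = 1/intercept = 216 nmol/s; Km = slope × Vmax = 0.006088 × 216 = 1.32 nM.

216 nmol/s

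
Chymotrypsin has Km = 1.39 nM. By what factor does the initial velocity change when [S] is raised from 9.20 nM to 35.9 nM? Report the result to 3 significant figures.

Since Vmax cancels, v₂/v₁ = [S]₂(Km+[S]₁) / [S]₁(Km+[S]₂).
= 35.9×(1.39+9.20) / (9.20×(1.39+35.9)) = 380.2/343.1 = 1.11.

1.11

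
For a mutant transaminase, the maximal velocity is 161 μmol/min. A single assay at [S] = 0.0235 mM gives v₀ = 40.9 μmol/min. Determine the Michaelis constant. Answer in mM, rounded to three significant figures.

0.0690 mM

v/Vmax = 40.9/161 = 0.2540 = [S]/(Km+[S]).
So Km + [S] = [S]/0.2540 = 0.09251 mM, giving Km = 0.09251 − 0.0235 = 0.0690 mM.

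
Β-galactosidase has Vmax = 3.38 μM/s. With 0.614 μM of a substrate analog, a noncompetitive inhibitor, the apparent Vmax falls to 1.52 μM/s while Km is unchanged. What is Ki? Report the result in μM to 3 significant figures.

0.502 μM

Noncompetitive: Vmax,app = Vmax/α with α = 1 + [I]/Ki.
α = Vmax/Vmax,app = 3.38/1.52 = 2.224.
Ki = [I]/(α − 1) = 0.614/1.224 = 0.502 μM.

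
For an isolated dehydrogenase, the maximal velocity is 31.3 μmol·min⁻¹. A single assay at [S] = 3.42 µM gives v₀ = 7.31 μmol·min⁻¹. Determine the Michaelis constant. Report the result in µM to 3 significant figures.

11.2 µM

From v = Vmax[S]/(Km+[S]), Km = [S](Vmax − v)/v.
Km = 3.42 × (31.3 − 7.31) / 7.31 = 82.05/7.31 = 11.2 µM.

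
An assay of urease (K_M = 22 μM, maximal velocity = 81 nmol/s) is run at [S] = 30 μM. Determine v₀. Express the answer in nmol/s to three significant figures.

v = Vmax·[S]/(Km + [S]) = 81 × 30 / (22 + 30)
  = 2430 / 52.00 = 46.7 nmol/s.

46.7 nmol/s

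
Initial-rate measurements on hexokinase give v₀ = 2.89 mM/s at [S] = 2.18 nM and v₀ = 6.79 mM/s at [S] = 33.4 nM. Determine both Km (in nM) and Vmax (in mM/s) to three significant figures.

From v = Vmax[S]/(Km+[S]), each point gives Vmax = v(Km+[S])/[S].
Equating: 2.89(Km+2.18)/2.18 = 6.79(Km+33.4)/33.4.
1.326·Km + 2.89 = 0.2033·Km + 6.79, so (1.326 − 0.2033)·Km = 6.79 − 2.89.
Km = 3.900/1.122 = 3.47 nM; then Vmax = 2.89(3.47+2.18)/2.18 = 7.50 mM/s.

Km = 3.47 nM; Vmax = 7.50 mM/s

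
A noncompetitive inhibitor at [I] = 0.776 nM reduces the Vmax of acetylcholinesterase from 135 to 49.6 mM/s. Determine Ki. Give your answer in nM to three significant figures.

0.451 nM

Noncompetitive: Vmax,app = Vmax/α with α = 1 + [I]/Ki.
α = Vmax/Vmax,app = 135/49.6 = 2.722.
Since α = 1 + [I]/Ki, [I]/Ki = 2.722 − 1 = 1.722 and Ki = 0.776/1.722 = 0.451 nM.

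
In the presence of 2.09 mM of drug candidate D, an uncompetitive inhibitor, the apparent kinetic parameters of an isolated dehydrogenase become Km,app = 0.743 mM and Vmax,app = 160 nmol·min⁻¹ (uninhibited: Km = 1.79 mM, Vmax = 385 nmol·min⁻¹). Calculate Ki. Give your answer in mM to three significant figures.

1.49 mM

Uncompetitive: Vmax,app = Vmax/α (and Km,app = Km/α) with α = 1 + [I]/Ki.
α = Vmax/Vmax,app = 385/160 = 2.406.
Since α = 1 + [I]/Ki, [I]/Ki = 2.406 − 1 = 1.406 and Ki = 2.09/1.406 = 1.49 mM.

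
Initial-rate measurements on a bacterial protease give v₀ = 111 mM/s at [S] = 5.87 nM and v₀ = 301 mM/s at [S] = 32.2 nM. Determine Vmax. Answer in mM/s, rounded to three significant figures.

487 mM/s

In reciprocal form, 1/v = (Km/Vmax)·(1/[S]) + 1/Vmax. The two points give (1/[S], 1/v) = (0.1704, 0.009009) and (0.03106, 0.003322).
Slope = (0.009009 − 0.003322)/(0.1704 − 0.03106) = 0.04082; intercept = 0.009009 − 0.04082×0.1704 = 0.002054.
Vmax = 1/intercept = 487 mM/s; Km = slope × Vmax = 0.04082 × 487 = 19.9 nM.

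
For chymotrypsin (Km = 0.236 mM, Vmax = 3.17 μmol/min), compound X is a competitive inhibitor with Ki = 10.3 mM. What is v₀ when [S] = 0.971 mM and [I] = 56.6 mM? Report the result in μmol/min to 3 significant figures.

With α = 1 + [I]/Ki = 1 + 56.6/10.3 = 6.495, the competitive rate law is v = Vmax[S] / (αKm + [S]).
v = 3.17×0.971 / (6.495×0.236 + 0.971) = 3.078/2.504 = 1.23 μmol/min.

1.23 μmol/min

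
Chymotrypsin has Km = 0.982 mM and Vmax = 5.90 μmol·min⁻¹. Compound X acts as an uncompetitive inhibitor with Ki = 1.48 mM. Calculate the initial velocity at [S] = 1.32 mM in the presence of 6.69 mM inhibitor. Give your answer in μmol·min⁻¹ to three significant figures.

0.942 μmol·min⁻¹

With α = 1 + [I]/Ki = 1 + 6.69/1.48 = 5.520, the uncompetitive rate law is v = (Vmax/α)·[S] / (Km/α + [S]).
v = (5.90/5.520)×1.32 / (0.982/5.520 + 1.32) = 1.411/1.498 = 0.942 μmol·min⁻¹.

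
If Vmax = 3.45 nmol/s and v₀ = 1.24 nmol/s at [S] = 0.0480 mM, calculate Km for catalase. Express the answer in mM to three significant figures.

v/Vmax = 1.24/3.45 = 0.3594 = [S]/(Km+[S]).
So Km + [S] = [S]/0.3594 = 0.1335 mM, giving Km = 0.1335 − 0.0480 = 0.0855 mM.

0.0855 mM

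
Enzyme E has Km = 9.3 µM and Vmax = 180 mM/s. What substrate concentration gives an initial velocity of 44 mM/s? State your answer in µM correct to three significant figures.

3.01 µM

Rearranging v = Vmax[S]/(Km+[S]) gives [S] = Km·v/(Vmax − v).
[S] = 9.3 × 44 / (180 − 44) = 409.2/136.0 = 3.01 µM.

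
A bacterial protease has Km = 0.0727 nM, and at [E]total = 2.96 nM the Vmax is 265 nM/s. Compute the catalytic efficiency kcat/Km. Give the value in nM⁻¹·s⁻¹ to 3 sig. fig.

kcat = Vmax/[E]total = 265/2.96 = 89.5 s⁻¹.
kcat/Km = 89.5/0.0727 = 1230 nM⁻¹·s⁻¹.

1230 nM⁻¹·s⁻¹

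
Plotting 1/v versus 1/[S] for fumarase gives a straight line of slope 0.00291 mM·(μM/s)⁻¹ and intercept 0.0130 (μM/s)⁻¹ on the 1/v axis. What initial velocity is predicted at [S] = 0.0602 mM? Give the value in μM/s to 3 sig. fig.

The y-intercept is 1/Vmax, so Vmax = 1/0.0130 = 76.9 μM/s.
The slope is Km/Vmax, so Km = 0.00291 × 76.9 = 0.224 mM.
Then v = 76.9 × 0.0602/(0.224 + 0.0602) = 16.3 μM/s.

16.3 μM/s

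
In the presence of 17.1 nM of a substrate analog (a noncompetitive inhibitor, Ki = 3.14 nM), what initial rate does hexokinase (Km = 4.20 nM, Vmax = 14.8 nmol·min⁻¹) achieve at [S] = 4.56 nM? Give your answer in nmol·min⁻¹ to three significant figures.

α = 1 + [I]/Ki = 1 + 17.1/3.14 = 6.446.
For a noncompetitive inhibitor, Vmax is reduced to Vmax/α while Km is unchanged: Km,app = 4.20 nM, Vmax,app = 2.30 nmol·min⁻¹.
v = Vmax,app·[S]/(Km,app + [S]) = 2.30 × 4.56/(4.20 + 4.56) = 1.20 nmol·min⁻¹.

1.20 nmol·min⁻¹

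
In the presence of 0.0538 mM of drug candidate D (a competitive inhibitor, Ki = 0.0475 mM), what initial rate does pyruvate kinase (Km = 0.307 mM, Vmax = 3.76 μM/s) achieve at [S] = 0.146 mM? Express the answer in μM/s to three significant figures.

α = 1 + [I]/Ki = 1 + 0.0538/0.0475 = 2.133.
For a competitive inhibitor, Vmax is unchanged and the apparent Km becomes α·Km: Km,app = 0.655 mM, Vmax,app = 3.76 μM/s.
v = Vmax,app·[S]/(Km,app + [S]) = 3.76 × 0.146/(0.655 + 0.146) = 0.686 μM/s.

0.686 μM/s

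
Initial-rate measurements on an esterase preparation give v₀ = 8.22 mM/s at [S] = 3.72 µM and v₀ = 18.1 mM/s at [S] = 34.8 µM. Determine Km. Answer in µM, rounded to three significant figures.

From v = Vmax[S]/(Km+[S]), each point gives Vmax = v(Km+[S])/[S].
Equating: 8.22(Km+3.72)/3.72 = 18.1(Km+34.8)/34.8.
2.210·Km + 8.22 = 0.5201·Km + 18.1, so (2.210 − 0.5201)·Km = 18.1 − 8.22.
Km = 9.880/1.690 = 5.85 µM; then Vmax = 8.22(5.85+3.72)/3.72 = 21.1 mM/s.

5.85 µM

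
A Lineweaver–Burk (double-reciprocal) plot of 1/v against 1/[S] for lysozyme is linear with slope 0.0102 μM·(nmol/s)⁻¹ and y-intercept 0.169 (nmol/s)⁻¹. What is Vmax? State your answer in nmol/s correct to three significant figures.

5.92 nmol/s

The y-intercept of a Lineweaver–Burk plot equals 1/Vmax, so Vmax = 1/0.169 = 5.92 nmol/s.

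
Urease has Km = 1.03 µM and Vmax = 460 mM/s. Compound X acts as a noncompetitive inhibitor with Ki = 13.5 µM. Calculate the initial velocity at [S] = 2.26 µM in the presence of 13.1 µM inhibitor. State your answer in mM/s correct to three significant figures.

With α = 1 + [I]/Ki = 1 + 13.1/13.5 = 1.970, the noncompetitive rate law is v = (Vmax/α)·[S] / (Km + [S]).
v = (460/1.970)×2.26 / (1.03 + 2.26) = 527.6/3.290 = 160 mM/s.

160 mM/s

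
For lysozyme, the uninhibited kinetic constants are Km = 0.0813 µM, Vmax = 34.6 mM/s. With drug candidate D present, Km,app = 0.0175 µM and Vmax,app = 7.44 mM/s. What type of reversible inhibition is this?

uncompetitive

Both Km and Vmax decrease by the same factor (~4.65-fold) — characteristic of uncompetitive inhibition.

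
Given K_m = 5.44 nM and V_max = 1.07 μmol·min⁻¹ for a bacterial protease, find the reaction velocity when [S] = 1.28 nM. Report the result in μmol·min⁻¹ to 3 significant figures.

0.204 μmol·min⁻¹

[S]/(Km+[S]) = 1.28/6.720 = 0.1905, the fractional saturation.
v = 0.1905 × Vmax = 0.1905 × 1.07 = 0.204 μmol·min⁻¹.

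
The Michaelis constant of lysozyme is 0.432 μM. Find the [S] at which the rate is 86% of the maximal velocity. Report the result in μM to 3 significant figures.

2.65 μM

v/Vmax = [S]/(Km+[S]) = 0.86, so [S] = Km·0.86/(1 − 0.86) = 0.432 × 6.143.
[S] = 2.65 μM.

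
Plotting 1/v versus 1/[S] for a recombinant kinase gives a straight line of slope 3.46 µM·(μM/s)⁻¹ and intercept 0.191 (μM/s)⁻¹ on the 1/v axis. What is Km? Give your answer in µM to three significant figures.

y-intercept = 1/Vmax ⇒ Vmax = 5.24 μM/s; slope = Km/Vmax ⇒ Km = slope × Vmax.
Km = 3.46 × 5.24 = 18.1 µM.

18.1 µM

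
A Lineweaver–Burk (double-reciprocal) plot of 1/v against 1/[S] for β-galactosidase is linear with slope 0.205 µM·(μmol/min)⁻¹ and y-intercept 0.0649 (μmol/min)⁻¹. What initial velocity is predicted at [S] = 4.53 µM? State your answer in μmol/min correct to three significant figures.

The y-intercept is 1/Vmax, so Vmax = 1/0.0649 = 15.4 μmol/min.
The slope is Km/Vmax, so Km = 0.205 × 15.4 = 3.16 µM.
Then v = 15.4 × 4.53/(3.16 + 4.53) = 9.08 μmol/min.

9.08 μmol/min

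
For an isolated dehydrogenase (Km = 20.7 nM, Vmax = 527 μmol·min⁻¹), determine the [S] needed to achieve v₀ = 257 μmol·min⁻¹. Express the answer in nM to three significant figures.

The required fractional saturation is v/Vmax = 257/527 = 0.4877.
Then [S]/(Km+[S]) = 0.4877 ⇒ [S] = 20.7 × 0.4877/(1 − 0.4877) = 19.7 nM.

19.7 nM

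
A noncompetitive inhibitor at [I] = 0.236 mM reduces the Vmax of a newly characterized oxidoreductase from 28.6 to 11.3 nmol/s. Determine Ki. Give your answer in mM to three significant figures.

Noncompetitive: Vmax,app = Vmax/α with α = 1 + [I]/Ki.
α = Vmax/Vmax,app = 28.6/11.3 = 2.531.
Ki = [I]/(α − 1) = 0.236/1.531 = 0.154 mM.

0.154 mM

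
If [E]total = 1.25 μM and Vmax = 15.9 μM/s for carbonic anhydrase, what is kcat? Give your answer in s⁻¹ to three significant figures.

kcat = Vmax/[E]total = 15.9 μM/s / 1.25 μM = 12.7 s⁻¹.

12.7 s⁻¹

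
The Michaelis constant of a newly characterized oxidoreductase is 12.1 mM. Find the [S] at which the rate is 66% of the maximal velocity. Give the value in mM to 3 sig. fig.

23.5 mM

v/Vmax = [S]/(Km+[S]) = 0.66, so [S] = Km·0.66/(1 − 0.66) = 12.1 × 1.941.
[S] = 23.5 mM.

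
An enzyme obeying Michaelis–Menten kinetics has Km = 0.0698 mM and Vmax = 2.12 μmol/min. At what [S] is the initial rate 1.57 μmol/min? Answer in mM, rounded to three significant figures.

Rearranging v = Vmax[S]/(Km+[S]) gives [S] = Km·v/(Vmax − v).
[S] = 0.0698 × 1.57 / (2.12 − 1.57) = 0.1096/0.5500 = 0.199 mM.

0.199 mM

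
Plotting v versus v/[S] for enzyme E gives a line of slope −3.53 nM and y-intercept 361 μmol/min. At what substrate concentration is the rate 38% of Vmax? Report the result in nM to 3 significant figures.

The Eadie–Hofstee slope gives Km = 3.53 nM (slope = −Km).
v/Vmax = [S]/(Km+[S]) = 0.38 ⇒ [S] = Km·0.38/(1−0.38) = 3.53 × 0.6129 = 2.16 nM.

2.16 nM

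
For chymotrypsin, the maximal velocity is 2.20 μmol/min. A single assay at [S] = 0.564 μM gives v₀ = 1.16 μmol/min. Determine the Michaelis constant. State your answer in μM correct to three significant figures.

From v = Vmax[S]/(Km+[S]), Km = [S](Vmax − v)/v.
Km = 0.564 × (2.20 − 1.16) / 1.16 = 0.5866/1.16 = 0.506 μM.

0.506 μM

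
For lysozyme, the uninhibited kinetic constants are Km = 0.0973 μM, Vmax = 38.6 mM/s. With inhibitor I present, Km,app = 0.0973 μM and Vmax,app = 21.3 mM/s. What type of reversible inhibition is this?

noncompetitive

Vmax decreases (38.6 → 21.3 mM/s) while Km is unchanged — pure noncompetitive inhibition.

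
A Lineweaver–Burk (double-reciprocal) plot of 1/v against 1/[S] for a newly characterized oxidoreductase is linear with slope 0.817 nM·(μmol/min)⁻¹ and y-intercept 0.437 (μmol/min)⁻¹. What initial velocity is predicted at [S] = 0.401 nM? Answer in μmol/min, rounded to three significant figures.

0.404 μmol/min

The y-intercept is 1/Vmax, so Vmax = 1/0.437 = 2.29 μmol/min.
The slope is Km/Vmax, so Km = 0.817 × 2.29 = 1.87 nM.
Then v = 2.29 × 0.401/(1.87 + 0.401) = 0.404 μmol/min.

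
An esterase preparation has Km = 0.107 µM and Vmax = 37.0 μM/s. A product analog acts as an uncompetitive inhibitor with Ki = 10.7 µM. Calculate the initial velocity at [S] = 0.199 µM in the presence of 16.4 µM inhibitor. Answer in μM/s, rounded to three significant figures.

12.1 μM/s

With α = 1 + [I]/Ki = 1 + 16.4/10.7 = 2.533, the uncompetitive rate law is v = (Vmax/α)·[S] / (Km/α + [S]).
v = (37.0/2.533)×0.199 / (0.107/2.533 + 0.199) = 2.907/0.2412 = 12.1 μM/s.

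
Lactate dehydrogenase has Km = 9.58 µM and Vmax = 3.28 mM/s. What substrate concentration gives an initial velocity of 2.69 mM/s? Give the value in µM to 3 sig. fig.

43.7 µM

Rearranging v = Vmax[S]/(Km+[S]) gives [S] = Km·v/(Vmax − v).
[S] = 9.58 × 2.69 / (3.28 − 2.69) = 25.77/0.5900 = 43.7 µM.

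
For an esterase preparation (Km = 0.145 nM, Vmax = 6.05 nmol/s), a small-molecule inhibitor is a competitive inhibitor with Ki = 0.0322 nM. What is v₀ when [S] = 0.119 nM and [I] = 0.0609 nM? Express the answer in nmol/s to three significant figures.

1.34 nmol/s

α = 1 + [I]/Ki = 1 + 0.0609/0.0322 = 2.891.
For a competitive inhibitor, Vmax is unchanged and the apparent Km becomes α·Km: Km,app = 0.419 nM, Vmax,app = 6.05 nmol/s.
v = Vmax,app·[S]/(Km,app + [S]) = 6.05 × 0.119/(0.419 + 0.119) = 1.34 nmol/s.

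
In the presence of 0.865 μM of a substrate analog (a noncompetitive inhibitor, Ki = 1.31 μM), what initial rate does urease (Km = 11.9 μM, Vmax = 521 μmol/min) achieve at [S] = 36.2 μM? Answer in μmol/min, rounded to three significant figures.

α = 1 + [I]/Ki = 1 + 0.865/1.31 = 1.660.
For a noncompetitive inhibitor, Vmax is reduced to Vmax/α while Km is unchanged: Km,app = 11.9 μM, Vmax,app = 314 μmol/min.
v = Vmax,app·[S]/(Km,app + [S]) = 314 × 36.2/(11.9 + 36.2) = 236 μmol/min.

236 μmol/min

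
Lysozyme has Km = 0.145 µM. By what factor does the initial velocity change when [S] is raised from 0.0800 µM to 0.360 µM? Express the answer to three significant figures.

The fractional saturations are [S]/(Km+[S]) = 0.0800/0.2250 = 0.3556 and 0.360/0.5050 = 0.7129.
v₂/v₁ is just their ratio: 0.7129/0.3556 = 2.00.

2.00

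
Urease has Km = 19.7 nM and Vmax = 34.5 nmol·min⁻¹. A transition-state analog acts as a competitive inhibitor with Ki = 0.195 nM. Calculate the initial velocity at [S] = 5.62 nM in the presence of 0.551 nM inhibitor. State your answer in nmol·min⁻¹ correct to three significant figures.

2.39 nmol·min⁻¹

α = 1 + [I]/Ki = 1 + 0.551/0.195 = 3.826.
For a competitive inhibitor, Vmax is unchanged and the apparent Km becomes α·Km: Km,app = 75.4 nM, Vmax,app = 34.5 nmol·min⁻¹.
v = Vmax,app·[S]/(Km,app + [S]) = 34.5 × 5.62/(75.4 + 5.62) = 2.39 nmol·min⁻¹.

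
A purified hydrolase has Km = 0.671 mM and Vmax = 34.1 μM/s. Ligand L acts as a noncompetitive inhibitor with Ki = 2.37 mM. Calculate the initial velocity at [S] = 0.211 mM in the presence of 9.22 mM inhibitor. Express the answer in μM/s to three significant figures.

1.67 μM/s

With α = 1 + [I]/Ki = 1 + 9.22/2.37 = 4.890, the noncompetitive rate law is v = (Vmax/α)·[S] / (Km + [S]).
v = (34.1/4.890)×0.211 / (0.671 + 0.211) = 1.471/0.8820 = 1.67 μM/s.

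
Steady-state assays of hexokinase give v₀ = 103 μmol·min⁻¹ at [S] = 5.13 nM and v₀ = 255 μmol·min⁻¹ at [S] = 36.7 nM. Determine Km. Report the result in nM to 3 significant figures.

11.6 nM

From v = Vmax[S]/(Km+[S]), each point gives Vmax = v(Km+[S])/[S].
Equating: 103(Km+5.13)/5.13 = 255(Km+36.7)/36.7.
20.08·Km + 103 = 6.948·Km + 255, so (20.08 − 6.948)·Km = 255 − 103.
Km = 152.0/13.13 = 11.6 nM; then Vmax = 103(11.6+5.13)/5.13 = 335 μmol·min⁻¹.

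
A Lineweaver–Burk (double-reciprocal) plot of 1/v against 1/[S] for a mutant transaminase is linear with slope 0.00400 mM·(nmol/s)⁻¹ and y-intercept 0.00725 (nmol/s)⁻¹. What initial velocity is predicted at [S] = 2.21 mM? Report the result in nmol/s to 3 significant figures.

110 nmol/s

The y-intercept is 1/Vmax, so Vmax = 1/0.00725 = 138 nmol/s.
The slope is Km/Vmax, so Km = 0.00400 × 138 = 0.552 mM.
Then v = 138 × 2.21/(0.552 + 2.21) = 110 nmol/s.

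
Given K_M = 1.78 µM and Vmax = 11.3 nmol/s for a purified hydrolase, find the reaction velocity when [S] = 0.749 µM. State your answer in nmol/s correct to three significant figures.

3.35 nmol/s

[S]/(Km+[S]) = 0.749/2.529 = 0.2962, the fractional saturation.
v = 0.2962 × Vmax = 0.2962 × 11.3 = 3.35 nmol/s.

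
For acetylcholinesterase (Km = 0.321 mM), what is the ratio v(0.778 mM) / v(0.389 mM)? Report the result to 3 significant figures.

1.29

The fractional saturations are [S]/(Km+[S]) = 0.389/0.7100 = 0.5479 and 0.778/1.099 = 0.7079.
v₂/v₁ is just their ratio: 0.7079/0.5479 = 1.29.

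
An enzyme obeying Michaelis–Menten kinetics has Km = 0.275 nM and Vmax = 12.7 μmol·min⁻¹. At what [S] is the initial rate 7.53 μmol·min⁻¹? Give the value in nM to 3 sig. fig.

Rearranging v = Vmax[S]/(Km+[S]) gives [S] = Km·v/(Vmax − v).
[S] = 0.275 × 7.53 / (12.7 − 7.53) = 2.071/5.170 = 0.401 nM.

0.401 nM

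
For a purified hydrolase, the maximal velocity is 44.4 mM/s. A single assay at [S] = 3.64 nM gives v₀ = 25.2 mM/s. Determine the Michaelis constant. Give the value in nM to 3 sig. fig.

2.77 nM

v/Vmax = 25.2/44.4 = 0.5676 = [S]/(Km+[S]).
So Km + [S] = [S]/0.5676 = 6.413 nM, giving Km = 6.413 − 3.64 = 2.77 nM.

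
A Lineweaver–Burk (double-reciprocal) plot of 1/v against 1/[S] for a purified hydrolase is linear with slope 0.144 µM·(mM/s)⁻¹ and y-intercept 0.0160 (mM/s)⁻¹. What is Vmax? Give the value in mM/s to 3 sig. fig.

The y-intercept of a Lineweaver–Burk plot equals 1/Vmax, so Vmax = 1/0.0160 = 62.5 mM/s.

62.5 mM/s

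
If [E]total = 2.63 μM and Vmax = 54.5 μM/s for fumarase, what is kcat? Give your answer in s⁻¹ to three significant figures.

20.7 s⁻¹

kcat = Vmax/[E]total = 54.5 μM/s / 2.63 μM = 20.7 s⁻¹.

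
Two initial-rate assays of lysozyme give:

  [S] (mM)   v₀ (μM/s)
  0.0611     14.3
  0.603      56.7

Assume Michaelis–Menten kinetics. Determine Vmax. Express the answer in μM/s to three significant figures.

From v = Vmax[S]/(Km+[S]), each point gives Vmax = v(Km+[S])/[S].
Equating: 14.3(Km+0.0611)/0.0611 = 56.7(Km+0.603)/0.603.
234.0·Km + 14.3 = 94.03·Km + 56.7, so (234.0 − 94.03)·Km = 56.7 − 14.3.
Km = 42.40/140.0 = 0.303 mM; then Vmax = 14.3(0.303+0.0611)/0.0611 = 85.2 μM/s.

85.2 μM/s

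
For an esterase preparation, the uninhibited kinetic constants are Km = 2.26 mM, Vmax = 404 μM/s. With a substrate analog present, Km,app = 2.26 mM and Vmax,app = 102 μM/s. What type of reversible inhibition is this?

Vmax decreases (404 → 102 μM/s) while Km is unchanged — pure noncompetitive inhibition.

noncompetitive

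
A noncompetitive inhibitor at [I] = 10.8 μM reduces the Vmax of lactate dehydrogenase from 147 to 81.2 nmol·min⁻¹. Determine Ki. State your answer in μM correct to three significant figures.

Noncompetitive: Vmax,app = Vmax/α with α = 1 + [I]/Ki.
α = Vmax/Vmax,app = 147/81.2 = 1.810.
Ki = [I]/(α − 1) = 10.8/0.8103 = 13.3 μM.

13.3 μM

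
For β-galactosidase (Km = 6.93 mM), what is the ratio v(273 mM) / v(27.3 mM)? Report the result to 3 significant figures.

1.22

The fractional saturations are [S]/(Km+[S]) = 27.3/34.23 = 0.7975 and 273/279.9 = 0.9752.
v₂/v₁ is just their ratio: 0.9752/0.7975 = 1.22.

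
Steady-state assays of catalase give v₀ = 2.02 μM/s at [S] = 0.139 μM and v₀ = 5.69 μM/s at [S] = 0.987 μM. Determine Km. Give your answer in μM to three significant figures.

From v = Vmax[S]/(Km+[S]), each point gives Vmax = v(Km+[S])/[S].
Equating: 2.02(Km+0.139)/0.139 = 5.69(Km+0.987)/0.987.
14.53·Km + 2.02 = 5.765·Km + 5.69, so (14.53 − 5.765)·Km = 5.69 − 2.02.
Km = 3.670/8.767 = 0.419 μM; then Vmax = 2.02(0.419+0.139)/0.139 = 8.10 μM/s.

0.419 μM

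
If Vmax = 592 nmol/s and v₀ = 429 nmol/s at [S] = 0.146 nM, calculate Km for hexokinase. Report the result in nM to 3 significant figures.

From v = Vmax[S]/(Km+[S]), Km = [S](Vmax − v)/v.
Km = 0.146 × (592 − 429) / 429 = 23.80/429 = 0.0555 nM.

0.0555 nM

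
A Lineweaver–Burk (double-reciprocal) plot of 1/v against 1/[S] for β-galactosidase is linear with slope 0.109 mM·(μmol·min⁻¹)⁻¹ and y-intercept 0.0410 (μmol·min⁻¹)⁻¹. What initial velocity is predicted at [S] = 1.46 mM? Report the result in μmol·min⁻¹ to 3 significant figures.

The y-intercept is 1/Vmax, so Vmax = 1/0.0410 = 24.4 μmol·min⁻¹.
The slope is Km/Vmax, so Km = 0.109 × 24.4 = 2.66 mM.
Then v = 24.4 × 1.46/(2.66 + 1.46) = 8.65 μmol·min⁻¹.

8.65 μmol·min⁻¹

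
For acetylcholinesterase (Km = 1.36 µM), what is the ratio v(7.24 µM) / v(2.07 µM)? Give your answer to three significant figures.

1.39

Since Vmax cancels, v₂/v₁ = [S]₂(Km+[S]₁) / [S]₁(Km+[S]₂).
= 7.24×(1.36+2.07) / (2.07×(1.36+7.24)) = 24.83/17.80 = 1.39.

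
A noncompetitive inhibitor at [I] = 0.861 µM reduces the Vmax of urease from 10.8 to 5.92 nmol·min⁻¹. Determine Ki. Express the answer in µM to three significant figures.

1.04 µM

Noncompetitive: Vmax,app = Vmax/α with α = 1 + [I]/Ki.
α = Vmax/Vmax,app = 10.8/5.92 = 1.824.
Ki = [I]/(α − 1) = 0.861/0.8243 = 1.04 µM.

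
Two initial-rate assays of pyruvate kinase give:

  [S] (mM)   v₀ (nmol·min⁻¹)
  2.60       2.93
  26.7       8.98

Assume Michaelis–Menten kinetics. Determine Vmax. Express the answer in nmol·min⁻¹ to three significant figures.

11.6 nmol·min⁻¹

From v = Vmax[S]/(Km+[S]), each point gives Vmax = v(Km+[S])/[S].
Equating: 2.93(Km+2.60)/2.60 = 8.98(Km+26.7)/26.7.
1.127·Km + 2.93 = 0.3363·Km + 8.98, so (1.127 − 0.3363)·Km = 8.98 − 2.93.
Km = 6.050/0.7906 = 7.65 mM; then Vmax = 2.93(7.65+2.60)/2.60 = 11.6 nmol·min⁻¹.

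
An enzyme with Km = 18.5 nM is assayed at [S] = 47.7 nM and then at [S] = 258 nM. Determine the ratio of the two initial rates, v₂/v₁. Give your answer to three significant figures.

The fractional saturations are [S]/(Km+[S]) = 47.7/66.20 = 0.7205 and 258/276.5 = 0.9331.
v₂/v₁ is just their ratio: 0.9331/0.7205 = 1.29.

1.29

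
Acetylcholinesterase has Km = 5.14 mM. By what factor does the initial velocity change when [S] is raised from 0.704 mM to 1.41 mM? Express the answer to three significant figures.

Since Vmax cancels, v₂/v₁ = [S]₂(Km+[S]₁) / [S]₁(Km+[S]₂).
= 1.41×(5.14+0.704) / (0.704×(5.14+1.41)) = 8.240/4.611 = 1.79.

1.79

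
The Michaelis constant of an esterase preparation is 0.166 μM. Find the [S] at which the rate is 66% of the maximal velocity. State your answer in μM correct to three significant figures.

v/Vmax = [S]/(Km+[S]) = 0.66, so [S] = Km·0.66/(1 − 0.66) = 0.166 × 1.941.
[S] = 0.322 μM.

0.322 μM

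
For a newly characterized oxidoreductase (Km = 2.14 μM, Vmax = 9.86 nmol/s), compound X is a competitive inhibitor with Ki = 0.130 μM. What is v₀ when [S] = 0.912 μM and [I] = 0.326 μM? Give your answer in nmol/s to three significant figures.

1.07 nmol/s

With α = 1 + [I]/Ki = 1 + 0.326/0.130 = 3.508, the competitive rate law is v = Vmax[S] / (αKm + [S]).
v = 9.86×0.912 / (3.508×2.14 + 0.912) = 8.992/8.418 = 1.07 nmol/s.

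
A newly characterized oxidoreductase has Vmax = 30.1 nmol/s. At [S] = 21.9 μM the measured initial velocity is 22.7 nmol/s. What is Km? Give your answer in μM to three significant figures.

7.14 μM

v/Vmax = 22.7/30.1 = 0.7542 = [S]/(Km+[S]).
So Km + [S] = [S]/0.7542 = 29.04 μM, giving Km = 29.04 − 21.9 = 7.14 μM.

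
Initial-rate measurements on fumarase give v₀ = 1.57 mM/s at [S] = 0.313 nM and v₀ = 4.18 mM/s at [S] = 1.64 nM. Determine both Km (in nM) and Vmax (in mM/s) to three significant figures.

From v = Vmax[S]/(Km+[S]), each point gives Vmax = v(Km+[S])/[S].
Equating: 1.57(Km+0.313)/0.313 = 4.18(Km+1.64)/1.64.
5.016·Km + 1.57 = 2.549·Km + 4.18, so (5.016 − 2.549)·Km = 4.18 − 1.57.
Km = 2.610/2.467 = 1.06 nM; then Vmax = 1.57(1.06+0.313)/0.313 = 6.88 mM/s.

Km = 1.06 nM; Vmax = 6.88 mM/s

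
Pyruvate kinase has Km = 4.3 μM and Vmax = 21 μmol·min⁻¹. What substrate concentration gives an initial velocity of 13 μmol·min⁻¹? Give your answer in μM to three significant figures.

6.99 μM

Rearranging v = Vmax[S]/(Km+[S]) gives [S] = Km·v/(Vmax − v).
[S] = 4.3 × 13 / (21 − 13) = 55.90/8.000 = 6.99 μM.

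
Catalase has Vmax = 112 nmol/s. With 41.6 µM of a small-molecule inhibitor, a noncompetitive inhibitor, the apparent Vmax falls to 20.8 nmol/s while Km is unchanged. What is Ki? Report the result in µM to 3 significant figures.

Noncompetitive: Vmax,app = Vmax/α with α = 1 + [I]/Ki.
α = Vmax/Vmax,app = 112/20.8 = 5.385.
Since α = 1 + [I]/Ki, [I]/Ki = 5.385 − 1 = 4.385 and Ki = 41.6/4.385 = 9.49 µM.

9.49 µM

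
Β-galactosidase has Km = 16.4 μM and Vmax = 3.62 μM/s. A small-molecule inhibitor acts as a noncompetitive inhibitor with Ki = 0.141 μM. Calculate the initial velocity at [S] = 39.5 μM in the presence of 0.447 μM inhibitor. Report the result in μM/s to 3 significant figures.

0.613 μM/s

With α = 1 + [I]/Ki = 1 + 0.447/0.141 = 4.170, the noncompetitive rate law is v = (Vmax/α)·[S] / (Km + [S]).
v = (3.62/4.170)×39.5 / (16.4 + 39.5) = 34.29/55.90 = 0.613 μM/s.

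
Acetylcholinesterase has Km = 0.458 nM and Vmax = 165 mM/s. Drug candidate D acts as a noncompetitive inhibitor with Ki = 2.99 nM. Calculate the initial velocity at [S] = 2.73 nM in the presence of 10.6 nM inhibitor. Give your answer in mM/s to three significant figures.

α = 1 + [I]/Ki = 1 + 10.6/2.99 = 4.545.
For a noncompetitive inhibitor, Vmax is reduced to Vmax/α while Km is unchanged: Km,app = 0.458 nM, Vmax,app = 36.3 mM/s.
v = Vmax,app·[S]/(Km,app + [S]) = 36.3 × 2.73/(0.458 + 2.73) = 31.1 mM/s.

31.1 mM/s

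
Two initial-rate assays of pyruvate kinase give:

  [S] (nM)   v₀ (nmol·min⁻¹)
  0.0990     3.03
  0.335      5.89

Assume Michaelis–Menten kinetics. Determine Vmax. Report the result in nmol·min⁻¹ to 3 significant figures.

From v = Vmax[S]/(Km+[S]), each point gives Vmax = v(Km+[S])/[S].
Equating: 3.03(Km+0.0990)/0.0990 = 5.89(Km+0.335)/0.335.
30.61·Km + 3.03 = 17.58·Km + 5.89, so (30.61 − 17.58)·Km = 5.89 − 3.03.
Km = 2.860/13.02 = 0.220 nM; then Vmax = 3.03(0.220+0.0990)/0.0990 = 9.75 nmol·min⁻¹.

9.75 nmol·min⁻¹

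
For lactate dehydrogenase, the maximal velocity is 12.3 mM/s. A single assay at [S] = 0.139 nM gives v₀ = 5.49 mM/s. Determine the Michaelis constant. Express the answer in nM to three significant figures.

0.172 nM

From v = Vmax[S]/(Km+[S]), Km = [S](Vmax − v)/v.
Km = 0.139 × (12.3 − 5.49) / 5.49 = 0.9466/5.49 = 0.172 nM.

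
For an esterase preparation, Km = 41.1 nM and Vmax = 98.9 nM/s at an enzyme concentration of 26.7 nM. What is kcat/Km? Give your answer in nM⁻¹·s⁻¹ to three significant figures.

0.0901 nM⁻¹·s⁻¹

kcat = Vmax/[E]total = 98.9/26.7 = 3.70 s⁻¹.
kcat/Km = 3.70/41.1 = 0.0901 nM⁻¹·s⁻¹.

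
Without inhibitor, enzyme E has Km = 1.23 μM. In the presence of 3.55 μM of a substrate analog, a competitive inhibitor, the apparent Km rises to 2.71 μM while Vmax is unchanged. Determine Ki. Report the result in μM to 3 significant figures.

Competitive: Km,app = α·Km with α = 1 + [I]/Ki.
α = Km,app/Km = 2.71/1.23 = 2.203.
Ki = [I]/(α − 1) = 3.55/1.203 = 2.95 μM.

2.95 μM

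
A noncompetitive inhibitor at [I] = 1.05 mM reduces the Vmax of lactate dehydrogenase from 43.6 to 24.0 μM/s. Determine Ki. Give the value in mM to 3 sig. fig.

Noncompetitive: Vmax,app = Vmax/α with α = 1 + [I]/Ki.
α = Vmax/Vmax,app = 43.6/24.0 = 1.817.
Ki = [I]/(α − 1) = 1.05/0.8167 = 1.29 mM.

1.29 mM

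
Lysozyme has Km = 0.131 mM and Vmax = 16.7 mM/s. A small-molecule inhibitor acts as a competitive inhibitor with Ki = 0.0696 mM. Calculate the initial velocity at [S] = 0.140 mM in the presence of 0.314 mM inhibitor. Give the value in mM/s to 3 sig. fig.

With α = 1 + [I]/Ki = 1 + 0.314/0.0696 = 5.511, the competitive rate law is v = Vmax[S] / (αKm + [S]).
v = 16.7×0.140 / (5.511×0.131 + 0.140) = 2.338/0.8620 = 2.71 mM/s.

2.71 mM/s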